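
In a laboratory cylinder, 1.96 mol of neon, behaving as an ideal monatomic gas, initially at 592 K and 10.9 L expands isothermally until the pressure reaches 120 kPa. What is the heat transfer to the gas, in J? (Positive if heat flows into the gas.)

19300 J

P₁ = nRT₁/V₁ = 1.96×8.314×592/10.9 = 885 kPa.
Isothermal: T stays 592 K; PV = const ⇒ V₂ = 80.4 L, P₂ = 120 kPa.
ΔU = 0 (ideal gas, T constant).
W = nRT ln(V₂/V₁) = 1.96×8.314×592×ln(7.38) = 19300 J.
Q = ΔU + W = 19300 J.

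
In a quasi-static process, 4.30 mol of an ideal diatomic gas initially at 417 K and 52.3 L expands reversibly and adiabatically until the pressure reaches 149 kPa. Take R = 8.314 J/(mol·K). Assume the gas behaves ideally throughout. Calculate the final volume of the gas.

P₁ = nRT₁/V₁ = 4.30×8.314×417/52.3 = 285 kPa.
Adiabatic: T₂/T₁ = (P₂/P₁)^((γ−1)/γ) ⇒ T₂ = 417×(0.523)^0.286 = 346 K; V₂ = 83.1 L.

83.1 L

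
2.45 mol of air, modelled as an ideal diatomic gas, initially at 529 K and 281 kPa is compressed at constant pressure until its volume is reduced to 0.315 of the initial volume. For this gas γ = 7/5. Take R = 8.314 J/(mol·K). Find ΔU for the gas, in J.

-18500 J

V₁ = nRT₁/P₁ = 2.45×8.314×529/281 = 38.3 L.
Isobaric: P stays 281 kPa; V/T = const ⇒ T₂ = 167 K, V₂ = 12.1 L.
For an ideal gas ΔU = nCvΔT with Cv = (5/2)R = 20.8 J/(mol·K).
ΔU = 2.45×20.8×(167−529) = -18500 J.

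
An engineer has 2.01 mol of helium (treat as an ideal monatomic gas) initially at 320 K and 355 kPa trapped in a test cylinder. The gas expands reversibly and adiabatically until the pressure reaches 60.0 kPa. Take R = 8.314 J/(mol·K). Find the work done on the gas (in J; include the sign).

-4080 J

V₁ = nRT₁/P₁ = 2.01×8.314×320/355 = 15.1 L.
Adiabatic: T₂/T₁ = (P₂/P₁)^((γ−1)/γ) ⇒ T₂ = 320×(0.169)^0.400 = 157 K; V₂ = 43.8 L.
ΔU = nCvΔT = 2.01×12.5×(157−320) = -4080 J.
Q = 0 for an adiabatic process, so W = −ΔU = 4080 J.
Work done on the gas = −W_by = -4080 J.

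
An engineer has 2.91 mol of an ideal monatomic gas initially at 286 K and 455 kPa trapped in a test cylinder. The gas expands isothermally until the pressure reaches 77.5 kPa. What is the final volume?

89.3 L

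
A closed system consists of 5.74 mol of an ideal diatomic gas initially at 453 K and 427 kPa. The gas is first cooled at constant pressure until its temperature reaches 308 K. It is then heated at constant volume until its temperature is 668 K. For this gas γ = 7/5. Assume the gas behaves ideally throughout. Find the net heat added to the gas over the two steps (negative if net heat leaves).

18700 J

V₁ = nRT₁/P₁ = 5.74×8.314×453/427 = 50.6 L.
Step 1 — Isobaric: P stays 427 kPa; V/T = const ⇒ T₂ = 308 K, V₂ = 34.4 L.
W = PΔV = 427×(34.4−50.6) kPa·L = -6920 J.
ΔU = nCvΔT = 5.74×20.8×(308−453) = -17300 J.
Q = ΔU + W = nCpΔT = -24200 J.
State after step 1: P = 427 kPa, V = 34.4 L, T = 308 K.
Step 2 — Isochoric: V stays 34.4 L; P/T = const ⇒ T₂ = 668 K, P₂ = 926 kPa.
W = 0 (no volume change).
ΔU = nCvΔT = 5.74×20.8×(668−308) = 43000 J.
Q = ΔU = 43000 J.
Net over both steps: W = -6920 J, Q = 18700 J, ΔU = 25700 J.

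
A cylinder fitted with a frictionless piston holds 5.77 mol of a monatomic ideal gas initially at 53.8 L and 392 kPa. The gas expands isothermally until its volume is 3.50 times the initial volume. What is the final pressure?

112 kPa

T₁ = P₁V₁/(nR) = 392×53.8/(5.77×8.314) = 440 K.
Isothermal: T stays 440 K; PV = const ⇒ V₂ = 188 L, P₂ = 112 kPa.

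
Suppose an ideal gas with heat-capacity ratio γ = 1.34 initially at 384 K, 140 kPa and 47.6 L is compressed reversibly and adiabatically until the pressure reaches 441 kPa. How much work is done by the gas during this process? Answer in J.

-6620 J

n = P₁V₁/(RT₁) = 140×47.6/(8.314×384) = 2.09 mol.
Adiabatic: T₂/T₁ = (P₂/P₁)^((γ−1)/γ) ⇒ T₂ = 384×(3.15)^0.254 = 514 K; V₂ = 20.2 L.
ΔU = nCvΔT = 2.09×24.5×(514−384) = 6620 J.
Q = 0 for an adiabatic process, so W = −ΔU = -6620 J.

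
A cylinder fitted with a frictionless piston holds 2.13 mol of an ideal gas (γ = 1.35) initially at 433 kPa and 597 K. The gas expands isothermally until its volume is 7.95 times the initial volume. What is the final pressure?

V₁ = nRT₁/P₁ = 2.13×8.314×597/433 = 24.4 L.
Isothermal: T stays 597 K; PV = const ⇒ V₂ = 194 L, P₂ = 54.5 kPa.

54.5 kPa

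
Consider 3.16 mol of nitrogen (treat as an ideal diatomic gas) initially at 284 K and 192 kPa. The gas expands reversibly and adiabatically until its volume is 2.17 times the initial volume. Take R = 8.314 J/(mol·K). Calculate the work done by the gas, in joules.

4970 J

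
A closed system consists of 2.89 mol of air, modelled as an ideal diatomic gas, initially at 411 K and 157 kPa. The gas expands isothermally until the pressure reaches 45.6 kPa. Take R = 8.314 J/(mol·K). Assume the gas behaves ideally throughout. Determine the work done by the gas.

12200 J

V₁ = nRT₁/P₁ = 2.89×8.314×411/157 = 62.9 L.
Isothermal: T stays 411 K; PV = const ⇒ V₂ = 217 L, P₂ = 45.6 kPa.
W = nRT ln(V₂/V₁) = 2.89×8.314×411×ln(3.44) = 12200 J.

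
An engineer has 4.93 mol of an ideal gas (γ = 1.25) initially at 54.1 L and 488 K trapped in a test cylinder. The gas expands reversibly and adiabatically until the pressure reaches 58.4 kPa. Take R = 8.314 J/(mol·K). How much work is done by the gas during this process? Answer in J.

24700 J

P₁ = nRT₁/V₁ = 4.93×8.314×488/54.1 = 370 kPa.
Adiabatic: T₂/T₁ = (P₂/P₁)^((γ−1)/γ) ⇒ T₂ = 488×(0.158)^0.200 = 337 K; V₂ = 237 L.
ΔU = nCvΔT = 4.93×33.3×(337−488) = -24700 J.
Q = 0 for an adiabatic process, so W = −ΔU = 24700 J.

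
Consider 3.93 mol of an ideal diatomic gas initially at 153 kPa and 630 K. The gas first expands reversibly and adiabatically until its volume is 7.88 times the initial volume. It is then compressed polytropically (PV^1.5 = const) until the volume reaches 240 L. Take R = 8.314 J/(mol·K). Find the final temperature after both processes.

V₁ = nRT₁/P₁ = 3.93×8.314×630/153 = 135 L.
Step 1 — Adiabatic: TV^(γ−1) = const ⇒ T₂ = 630×(0.127)^0.400 = 276 K; PV^γ = const ⇒ P₂ = 8.50 kPa.
ΔU = nCvΔT = 3.93×20.8×(276−630) = -28900 J.
Q = 0 for an adiabatic process, so W = −ΔU = 28900 J.
State after step 1: P = 8.50 kPa, V = 1060 L, T = 276 K.
Step 2 — Polytropic n=1.5: T₂ = T₁(V₁/V₂)^(n−1) = 276×(4.42)^0.50 = 580 K; P₂ = P₁(V₁/V₂)^n = 78.9 kPa.
W = (P₁V₁−P₂V₂)/(n−1) = (8.50×1060−78.9×240)/0.50 = -19900 J.
ΔU = nCvΔT = 3.93×20.8×(580−276) = 24800 J.
Q = ΔU + W = 4970 J.
Net over both steps: W = 9060 J, Q = 4970 J, ΔU = -4100 J.

580 K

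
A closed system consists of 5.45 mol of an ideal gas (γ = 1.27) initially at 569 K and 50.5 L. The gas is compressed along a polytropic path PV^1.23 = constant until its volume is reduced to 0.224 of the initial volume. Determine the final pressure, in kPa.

3220 kPa

P₁ = nRT₁/V₁ = 5.45×8.314×569/50.5 = 511 kPa.
Polytropic n=1.23: T₂ = T₁(V₁/V₂)^(n−1) = 569×(4.46)^0.23 = 803 K; P₂ = P₁(V₁/V₂)^n = 3220 kPa.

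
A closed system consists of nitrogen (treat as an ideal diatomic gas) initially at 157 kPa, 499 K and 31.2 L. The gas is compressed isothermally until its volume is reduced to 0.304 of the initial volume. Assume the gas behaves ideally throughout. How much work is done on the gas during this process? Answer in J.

n = P₁V₁/(RT₁) = 157×31.2/(8.314×499) = 1.18 mol.
Isothermal: T stays 499 K; PV = const ⇒ V₂ = 9.48 L, P₂ = 516 kPa.
W = nRT ln(V₂/V₁) = 1.18×8.314×499×ln(0.304) = -5830 J.
Work done on the gas = −W_by = 5830 J.

5830 J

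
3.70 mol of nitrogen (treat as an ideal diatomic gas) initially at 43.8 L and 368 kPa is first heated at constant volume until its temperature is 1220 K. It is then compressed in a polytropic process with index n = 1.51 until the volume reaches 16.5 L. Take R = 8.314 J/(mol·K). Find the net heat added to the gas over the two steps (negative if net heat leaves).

66600 J

T₁ = P₁V₁/(nR) = 368×43.8/(3.70×8.314) = 524 K.
Step 1 — Isochoric: V stays 43.8 L; P/T = const ⇒ T₂ = 1220 K, P₂ = 857 kPa.
W = 0 (no volume change).
ΔU = nCvΔT = 3.70×20.8×(1220−524) = 53500 J.
Q = ΔU = 53500 J.
State after step 1: P = 857 kPa, V = 43.8 L, T = 1220 K.
Step 2 — Polytropic n=1.51: T₂ = T₁(V₁/V₂)^(n−1) = 1220×(2.65)^0.51 = 2010 K; P₂ = P₁(V₁/V₂)^n = 3740 kPa.
W = (P₁V₁−P₂V₂)/(n−1) = (857×43.8−3740×16.5)/0.51 = -47500 J.
ΔU = nCvΔT = 3.70×20.8×(2010−1220) = 60500 J.
Q = ΔU + W = 13100 J.
Net over both steps: W = -47500 J, Q = 66600 J, ΔU = 114000 J.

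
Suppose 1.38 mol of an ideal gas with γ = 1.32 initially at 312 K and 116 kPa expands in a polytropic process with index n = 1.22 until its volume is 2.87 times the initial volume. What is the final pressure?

V₁ = nRT₁/P₁ = 1.38×8.314×312/116 = 30.9 L.
Polytropic n=1.22: T₂ = T₁(V₁/V₂)^(n−1) = 312×(0.348)^0.22 = 247 K; P₂ = P₁(V₁/V₂)^n = 32.1 kPa.

32.1 kPa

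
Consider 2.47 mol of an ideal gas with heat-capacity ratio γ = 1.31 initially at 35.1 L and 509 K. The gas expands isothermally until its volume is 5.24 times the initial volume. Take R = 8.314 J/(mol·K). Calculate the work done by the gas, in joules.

17300 J

P₁ = nRT₁/V₁ = 2.47×8.314×509/35.1 = 298 kPa.
Isothermal: T stays 509 K; PV = const ⇒ V₂ = 184 L, P₂ = 56.8 kPa.
W = nRT ln(V₂/V₁) = 2.47×8.314×509×ln(5.24) = 17300 J.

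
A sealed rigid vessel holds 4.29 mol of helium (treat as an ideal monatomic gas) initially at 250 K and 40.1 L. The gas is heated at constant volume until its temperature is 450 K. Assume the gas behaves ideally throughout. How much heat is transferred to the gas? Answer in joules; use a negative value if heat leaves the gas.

P₁ = nRT₁/V₁ = 4.29×8.314×250/40.1 = 222 kPa.
Isochoric: V stays 40.1 L; P/T = const ⇒ T₂ = 450 K, P₂ = 400 kPa.
W = 0 (no volume change).
ΔU = nCvΔT = 4.29×12.5×(450−250) = 10700 J.
Q = ΔU = 10700 J.

10700 J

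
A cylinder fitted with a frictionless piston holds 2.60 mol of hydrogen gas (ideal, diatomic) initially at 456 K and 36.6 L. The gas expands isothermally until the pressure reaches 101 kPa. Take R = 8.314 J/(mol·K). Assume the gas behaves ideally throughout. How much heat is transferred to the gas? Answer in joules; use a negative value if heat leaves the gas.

9670 J

P₁ = nRT₁/V₁ = 2.60×8.314×456/36.6 = 269 kPa.
Isothermal: T stays 456 K; PV = const ⇒ V₂ = 97.6 L, P₂ = 101 kPa.
ΔU = 0 (ideal gas, T constant).
W = nRT ln(V₂/V₁) = 2.60×8.314×456×ln(2.67) = 9670 J.
Q = ΔU + W = 9670 J.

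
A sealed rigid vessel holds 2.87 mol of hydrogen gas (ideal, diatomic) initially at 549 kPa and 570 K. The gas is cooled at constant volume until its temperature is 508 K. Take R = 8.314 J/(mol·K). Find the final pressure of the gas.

489 kPa

V₁ = nRT₁/P₁ = 2.87×8.314×570/549 = 24.8 L.
Isochoric: V stays 24.8 L; P/T = const ⇒ T₂ = 508 K, P₂ = 489 kPa.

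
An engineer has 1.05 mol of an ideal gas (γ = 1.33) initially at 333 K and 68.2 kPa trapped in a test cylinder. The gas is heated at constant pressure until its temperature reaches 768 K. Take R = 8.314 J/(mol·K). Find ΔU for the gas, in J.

V₁ = nRT₁/P₁ = 1.05×8.314×333/68.2 = 42.6 L.
Isobaric: P stays 68.2 kPa; V/T = const ⇒ T₂ = 768 K, V₂ = 98.3 L.
For an ideal gas ΔU = nCvΔT with Cv = R/(γ−1) = 25.2 J/(mol·K).
ΔU = 1.05×25.2×(768−333) = 11500 J.

11500 J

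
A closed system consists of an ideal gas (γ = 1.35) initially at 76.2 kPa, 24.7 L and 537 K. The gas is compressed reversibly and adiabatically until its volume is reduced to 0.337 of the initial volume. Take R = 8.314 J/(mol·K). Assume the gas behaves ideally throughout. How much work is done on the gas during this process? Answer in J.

n = P₁V₁/(RT₁) = 76.2×24.7/(8.314×537) = 0.422 mol.
Adiabatic: TV^(γ−1) = const ⇒ T₂ = 537×(2.97)^0.350 = 786 K; PV^γ = const ⇒ P₂ = 331 kPa.
ΔU = nCvΔT = 0.422×23.8×(786−537) = 2490 J.
Q = 0 for an adiabatic process, so W = −ΔU = -2490 J.
Work done on the gas = −W_by = 2490 J.

2490 J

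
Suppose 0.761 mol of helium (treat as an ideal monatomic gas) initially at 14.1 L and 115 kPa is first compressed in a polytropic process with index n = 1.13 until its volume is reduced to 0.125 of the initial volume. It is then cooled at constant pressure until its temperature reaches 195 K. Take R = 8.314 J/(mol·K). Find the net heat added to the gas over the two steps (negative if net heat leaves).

T₁ = P₁V₁/(nR) = 115×14.1/(0.761×8.314) = 256 K.
Step 1 — Polytropic n=1.13: T₂ = T₁(V₁/V₂)^(n−1) = 256×(8.00)^0.13 = 336 K; P₂ = P₁(V₁/V₂)^n = 1210 kPa.
W = (P₁V₁−P₂V₂)/(n−1) = (115×14.1−1210×1.76)/0.13 = -3870 J.
ΔU = nCvΔT = 0.761×12.5×(336−256) = 755 J.
Q = ΔU + W = -3120 J.
State after step 1: P = 1210 kPa, V = 1.76 L, T = 336 K.
Step 2 — Isobaric: P stays 1210 kPa; V/T = const ⇒ T₂ = 195 K, V₂ = 1.02 L.
W = PΔV = 1210×(1.02−1.76) kPa·L = -891 J.
ΔU = nCvΔT = 0.761×12.5×(195−336) = -1340 J.
Q = ΔU + W = nCpΔT = -2230 J.
Net over both steps: W = -4760 J, Q = -5340 J, ΔU = -582 J.

-5340 J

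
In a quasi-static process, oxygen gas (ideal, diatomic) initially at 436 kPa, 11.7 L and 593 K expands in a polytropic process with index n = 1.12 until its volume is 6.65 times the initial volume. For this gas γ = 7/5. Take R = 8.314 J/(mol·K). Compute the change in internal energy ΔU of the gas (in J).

-2590 J

n = P₁V₁/(RT₁) = 436×11.7/(8.314×593) = 1.03 mol.
Polytropic n=1.12: T₂ = T₁(V₁/V₂)^(n−1) = 593×(0.150)^0.12 = 472 K; P₂ = P₁(V₁/V₂)^n = 52.2 kPa.
For an ideal gas ΔU = nCvΔT with Cv = (5/2)R = 20.8 J/(mol·K).
ΔU = 1.03×20.8×(472−593) = -2590 J.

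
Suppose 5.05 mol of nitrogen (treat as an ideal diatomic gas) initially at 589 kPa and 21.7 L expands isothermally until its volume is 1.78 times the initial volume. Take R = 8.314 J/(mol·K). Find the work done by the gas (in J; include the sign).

7370 J

T₁ = P₁V₁/(nR) = 589×21.7/(5.05×8.314) = 304 K.
Isothermal: T stays 304 K; PV = const ⇒ V₂ = 38.6 L, P₂ = 331 kPa.
W = nRT ln(V₂/V₁) = 5.05×8.314×304×ln(1.78) = 7370 J.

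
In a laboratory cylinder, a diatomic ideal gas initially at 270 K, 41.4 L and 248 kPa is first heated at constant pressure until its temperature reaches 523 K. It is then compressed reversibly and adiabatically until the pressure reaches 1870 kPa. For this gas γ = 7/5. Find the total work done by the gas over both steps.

-29200 J

n = P₁V₁/(RT₁) = 248×41.4/(8.314×270) = 4.57 mol.
Step 1 — Isobaric: P stays 248 kPa; V/T = const ⇒ T₂ = 523 K, V₂ = 80.2 L.
W = PΔV = 248×(80.2−41.4) kPa·L = 9620 J.
ΔU = nCvΔT = 4.57×20.8×(523−270) = 24100 J.
Q = ΔU + W = nCpΔT = 33700 J.
State after step 1: P = 248 kPa, V = 80.2 L, T = 523 K.
Step 2 — Adiabatic: T₂/T₁ = (P₂/P₁)^((γ−1)/γ) ⇒ T₂ = 523×(7.54)^0.286 = 932 K; V₂ = 18.9 L.
ΔU = nCvΔT = 4.57×20.8×(932−523) = 38800 J.
Q = 0 for an adiabatic process, so W = −ΔU = -38800 J.
Net over both steps: W = -29200 J, Q = 33700 J, ΔU = 62900 J.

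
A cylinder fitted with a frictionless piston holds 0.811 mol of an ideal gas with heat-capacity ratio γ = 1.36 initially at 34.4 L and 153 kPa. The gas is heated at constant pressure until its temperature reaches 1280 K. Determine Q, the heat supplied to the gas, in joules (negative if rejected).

T₁ = P₁V₁/(nR) = 153×34.4/(0.811×8.314) = 781 K.
Isobaric: P stays 153 kPa; V/T = const ⇒ T₂ = 1280 K, V₂ = 56.4 L.
W = PΔV = 153×(56.4−34.4) kPa·L = 3370 J.
ΔU = nCvΔT = 0.811×23.1×(1280−781) = 9350 J.
Q = ΔU + W = nCpΔT = 12700 J.

12700 J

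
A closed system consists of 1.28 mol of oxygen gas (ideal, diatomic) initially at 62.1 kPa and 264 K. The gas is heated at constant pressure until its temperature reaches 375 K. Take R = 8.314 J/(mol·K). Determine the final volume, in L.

64.3 L

V₁ = nRT₁/P₁ = 1.28×8.314×264/62.1 = 45.2 L.
Isobaric: P stays 62.1 kPa; V/T = const ⇒ T₂ = 375 K, V₂ = 64.3 L.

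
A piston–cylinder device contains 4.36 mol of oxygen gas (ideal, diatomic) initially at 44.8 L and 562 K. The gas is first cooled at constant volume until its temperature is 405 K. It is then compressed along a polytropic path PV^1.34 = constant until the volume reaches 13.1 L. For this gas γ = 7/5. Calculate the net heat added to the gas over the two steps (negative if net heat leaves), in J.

-17600 J

P₁ = nRT₁/V₁ = 4.36×8.314×562/44.8 = 455 kPa.
Step 1 — Isochoric: V stays 44.8 L; P/T = const ⇒ T₂ = 405 K, P₂ = 328 kPa.
W = 0 (no volume change).
ΔU = nCvΔT = 4.36×20.8×(405−562) = -14200 J.
Q = ΔU = -14200 J.
State after step 1: P = 328 kPa, V = 44.8 L, T = 405 K.
Step 2 — Polytropic n=1.34: T₂ = T₁(V₁/V₂)^(n−1) = 405×(3.42)^0.34 = 615 K; P₂ = P₁(V₁/V₂)^n = 1700 kPa.
W = (P₁V₁−P₂V₂)/(n−1) = (328×44.8−1700×13.1)/0.34 = -22400 J.
ΔU = nCvΔT = 4.36×20.8×(615−405) = 19000 J.
Q = ΔU + W = -3360 J.
Net over both steps: W = -22400 J, Q = -17600 J, ΔU = 4820 J.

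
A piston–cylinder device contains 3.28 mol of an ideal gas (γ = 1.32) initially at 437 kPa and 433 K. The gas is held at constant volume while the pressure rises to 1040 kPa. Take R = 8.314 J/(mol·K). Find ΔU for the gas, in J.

50900 J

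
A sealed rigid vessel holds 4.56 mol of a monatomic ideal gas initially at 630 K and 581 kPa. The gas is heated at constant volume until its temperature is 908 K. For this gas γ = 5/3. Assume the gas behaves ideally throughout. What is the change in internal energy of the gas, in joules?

V₁ = nRT₁/P₁ = 4.56×8.314×630/581 = 41.1 L.
Isochoric: V stays 41.1 L; P/T = const ⇒ T₂ = 908 K, P₂ = 837 kPa.
For an ideal gas ΔU = nCvΔT with Cv = (3/2)R = 12.5 J/(mol·K).
ΔU = 4.56×12.5×(908−630) = 15800 J.

15800 J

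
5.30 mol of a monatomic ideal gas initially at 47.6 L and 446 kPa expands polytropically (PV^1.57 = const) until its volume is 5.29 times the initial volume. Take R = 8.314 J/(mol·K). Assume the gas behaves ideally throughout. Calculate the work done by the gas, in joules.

T₁ = P₁V₁/(nR) = 446×47.6/(5.30×8.314) = 482 K.
Polytropic n=1.57: T₂ = T₁(V₁/V₂)^(n−1) = 482×(0.189)^0.57 = 186 K; P₂ = P₁(V₁/V₂)^n = 32.6 kPa.
W = (P₁V₁−P₂V₂)/(n−1) = (446×47.6−32.6×252)/0.57 = 22800 J.

22800 J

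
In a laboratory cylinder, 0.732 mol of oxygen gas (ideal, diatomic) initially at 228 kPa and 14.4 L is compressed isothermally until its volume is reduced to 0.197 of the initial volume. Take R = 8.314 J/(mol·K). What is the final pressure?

1160 kPa

T₁ = P₁V₁/(nR) = 228×14.4/(0.732×8.314) = 539 K.
Isothermal: T stays 539 K; PV = const ⇒ V₂ = 2.84 L, P₂ = 1160 kPa.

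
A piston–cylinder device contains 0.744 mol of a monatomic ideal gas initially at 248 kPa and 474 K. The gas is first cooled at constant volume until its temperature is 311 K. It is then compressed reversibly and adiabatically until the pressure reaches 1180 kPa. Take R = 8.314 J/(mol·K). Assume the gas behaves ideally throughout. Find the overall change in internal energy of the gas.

V₁ = nRT₁/P₁ = 0.744×8.314×474/248 = 11.8 L.
Step 1 — Isochoric: V stays 11.8 L; P/T = const ⇒ T₂ = 311 K, P₂ = 163 kPa.
W = 0 (no volume change).
ΔU = nCvΔT = 0.744×12.5×(311−474) = -1510 J.
Q = ΔU = -1510 J.
State after step 1: P = 163 kPa, V = 11.8 L, T = 311 K.
Step 2 — Adiabatic: T₂/T₁ = (P₂/P₁)^((γ−1)/γ) ⇒ T₂ = 311×(7.25)^0.400 = 687 K; V₂ = 3.60 L.
ΔU = nCvΔT = 0.744×12.5×(687−311) = 3490 J.
Q = 0 for an adiabatic process, so W = −ΔU = -3490 J.
Net over both steps: W = -3490 J, Q = -1510 J, ΔU = 1980 J.

1980 J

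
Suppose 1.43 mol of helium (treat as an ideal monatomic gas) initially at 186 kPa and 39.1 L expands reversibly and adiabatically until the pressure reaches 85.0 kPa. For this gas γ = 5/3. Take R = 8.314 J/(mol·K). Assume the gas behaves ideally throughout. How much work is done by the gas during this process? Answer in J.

T₁ = P₁V₁/(nR) = 186×39.1/(1.43×8.314) = 612 K.
Adiabatic: T₂/T₁ = (P₂/P₁)^((γ−1)/γ) ⇒ T₂ = 612×(0.457)^0.400 = 447 K; V₂ = 62.6 L.
ΔU = nCvΔT = 1.43×12.5×(447−612) = -2930 J.
Q = 0 for an adiabatic process, so W = −ΔU = 2930 J.

2930 J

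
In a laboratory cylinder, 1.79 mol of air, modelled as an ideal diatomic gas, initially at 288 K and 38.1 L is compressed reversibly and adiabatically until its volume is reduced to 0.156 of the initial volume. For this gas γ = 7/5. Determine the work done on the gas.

11800 J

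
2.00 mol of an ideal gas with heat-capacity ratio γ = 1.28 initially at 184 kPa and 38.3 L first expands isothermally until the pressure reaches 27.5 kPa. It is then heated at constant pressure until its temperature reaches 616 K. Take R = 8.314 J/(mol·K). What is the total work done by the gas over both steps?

T₁ = P₁V₁/(nR) = 184×38.3/(2.00×8.314) = 424 K.
Step 1 — Isothermal: T stays 424 K; PV = const ⇒ V₂ = 256 L, P₂ = 27.5 kPa.
ΔU = 0 (ideal gas, T constant).
W = nRT ln(V₂/V₁) = 2.00×8.314×424×ln(6.69) = 13400 J.
Q = ΔU + W = 13400 J.
State after step 1: P = 27.5 kPa, V = 256 L, T = 424 K.
Step 2 — Isobaric: P stays 27.5 kPa; V/T = const ⇒ T₂ = 616 K, V₂ = 372 L.
W = PΔV = 27.5×(372−256) kPa·L = 3200 J.
ΔU = nCvΔT = 2.00×29.7×(616−424) = 11400 J.
Q = ΔU + W = nCpΔT = 14600 J.
Net over both steps: W = 16600 J, Q = 28000 J, ΔU = 11400 J.

16600 J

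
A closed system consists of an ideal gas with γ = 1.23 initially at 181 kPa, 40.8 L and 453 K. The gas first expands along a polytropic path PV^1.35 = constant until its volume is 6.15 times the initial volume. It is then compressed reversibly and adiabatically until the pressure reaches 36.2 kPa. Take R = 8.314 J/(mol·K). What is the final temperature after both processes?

n = P₁V₁/(RT₁) = 181×40.8/(8.314×453) = 1.96 mol.
Step 1 — Polytropic n=1.35: T₂ = T₁(V₁/V₂)^(n−1) = 453×(0.163)^0.35 = 240 K; P₂ = P₁(V₁/V₂)^n = 15.6 kPa.
W = (P₁V₁−P₂V₂)/(n−1) = (181×40.8−15.6×251)/0.35 = 9930 J.
ΔU = nCvΔT = 1.96×36.1×(240−453) = -15100 J.
Q = ΔU + W = -5180 J.
State after step 1: P = 15.6 kPa, V = 251 L, T = 240 K.
Step 2 — Adiabatic: T₂/T₁ = (P₂/P₁)^((γ−1)/γ) ⇒ T₂ = 240×(2.32)^0.187 = 281 K; V₂ = 126 L.
ΔU = nCvΔT = 1.96×36.1×(281−240) = 2900 J.
Q = 0 for an adiabatic process, so W = −ΔU = -2900 J.
Net over both steps: W = 7020 J, Q = -5180 J, ΔU = -12200 J.

281 K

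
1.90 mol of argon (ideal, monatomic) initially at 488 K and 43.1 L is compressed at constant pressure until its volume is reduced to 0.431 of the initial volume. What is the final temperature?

P₁ = nRT₁/V₁ = 1.90×8.314×488/43.1 = 179 kPa.
Isobaric: P stays 179 kPa; V/T = const ⇒ T₂ = 210 K, V₂ = 18.6 L.

210 K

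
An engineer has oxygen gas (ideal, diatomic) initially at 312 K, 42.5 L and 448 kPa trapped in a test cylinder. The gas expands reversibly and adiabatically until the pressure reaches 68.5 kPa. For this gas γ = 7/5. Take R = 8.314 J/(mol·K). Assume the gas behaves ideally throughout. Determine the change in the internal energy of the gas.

n = P₁V₁/(RT₁) = 448×42.5/(8.314×312) = 7.34 mol.
Adiabatic: T₂/T₁ = (P₂/P₁)^((γ−1)/γ) ⇒ T₂ = 312×(0.153)^0.286 = 182 K; V₂ = 163 L.
For an ideal gas ΔU = nCvΔT with Cv = (5/2)R = 20.8 J/(mol·K).
ΔU = 7.34×20.8×(182−312) = -19800 J.

-19800 J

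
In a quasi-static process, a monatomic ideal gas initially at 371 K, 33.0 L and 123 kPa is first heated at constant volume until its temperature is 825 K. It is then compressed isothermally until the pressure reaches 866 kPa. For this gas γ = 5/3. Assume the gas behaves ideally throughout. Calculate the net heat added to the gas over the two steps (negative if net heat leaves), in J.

n = P₁V₁/(RT₁) = 123×33.0/(8.314×371) = 1.32 mol.
Step 1 — Isochoric: V stays 33.0 L; P/T = const ⇒ T₂ = 825 K, P₂ = 274 kPa.
W = 0 (no volume change).
ΔU = nCvΔT = 1.32×12.5×(825−371) = 7450 J.
Q = ΔU = 7450 J.
State after step 1: P = 274 kPa, V = 33.0 L, T = 825 K.
Step 2 — Isothermal: T stays 825 K; PV = const ⇒ V₂ = 10.4 L, P₂ = 866 kPa.
ΔU = 0 (ideal gas, T constant).
W = nRT ln(V₂/V₁) = 1.32×8.314×825×ln(0.316) = -10400 J.
Q = ΔU + W = -10400 J.
Net over both steps: W = -10400 J, Q = -2950 J, ΔU = 7450 J.

-2950 J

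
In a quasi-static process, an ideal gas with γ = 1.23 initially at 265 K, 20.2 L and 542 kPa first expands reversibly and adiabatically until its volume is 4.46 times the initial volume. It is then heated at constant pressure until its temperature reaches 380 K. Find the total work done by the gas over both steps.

n = P₁V₁/(RT₁) = 542×20.2/(8.314×265) = 4.97 mol.
Step 1 — Adiabatic: TV^(γ−1) = const ⇒ T₂ = 265×(0.224)^0.230 = 188 K; PV^γ = const ⇒ P₂ = 86.2 kPa.
ΔU = nCvΔT = 4.97×36.1×(188−265) = -13900 J.
Q = 0 for an adiabatic process, so W = −ΔU = 13900 J.
State after step 1: P = 86.2 kPa, V = 90.1 L, T = 188 K.
Step 2 — Isobaric: P stays 86.2 kPa; V/T = const ⇒ T₂ = 380 K, V₂ = 182 L.
W = PΔV = 86.2×(182−90.1) kPa·L = 7940 J.
ΔU = nCvΔT = 4.97×36.1×(380−188) = 34500 J.
Q = ΔU + W = nCpΔT = 42400 J.
Net over both steps: W = 21800 J, Q = 42400 J, ΔU = 20700 J.

21800 J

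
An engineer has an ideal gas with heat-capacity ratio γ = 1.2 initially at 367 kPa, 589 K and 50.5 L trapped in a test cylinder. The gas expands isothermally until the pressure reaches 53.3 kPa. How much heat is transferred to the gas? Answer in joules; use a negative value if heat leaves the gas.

35800 J

n = P₁V₁/(RT₁) = 367×50.5/(8.314×589) = 3.78 mol.
Isothermal: T stays 589 K; PV = const ⇒ V₂ = 348 L, P₂ = 53.3 kPa.
ΔU = 0 (ideal gas, T constant).
W = nRT ln(V₂/V₁) = 3.78×8.314×589×ln(6.89) = 35800 J.
Q = ΔU + W = 35800 J.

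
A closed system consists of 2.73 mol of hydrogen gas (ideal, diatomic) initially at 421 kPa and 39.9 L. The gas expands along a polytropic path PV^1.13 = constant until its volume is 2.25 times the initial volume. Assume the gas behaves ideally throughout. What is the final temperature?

T₁ = P₁V₁/(nR) = 421×39.9/(2.73×8.314) = 740 K.
Polytropic n=1.13: T₂ = T₁(V₁/V₂)^(n−1) = 740×(0.444)^0.13 = 666 K; P₂ = P₁(V₁/V₂)^n = 168 kPa.

666 K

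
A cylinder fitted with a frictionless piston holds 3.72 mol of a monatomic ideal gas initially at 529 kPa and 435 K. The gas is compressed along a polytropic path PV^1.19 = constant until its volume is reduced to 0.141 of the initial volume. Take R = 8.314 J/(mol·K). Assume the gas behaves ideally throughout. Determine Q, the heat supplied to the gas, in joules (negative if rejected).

V₁ = nRT₁/P₁ = 3.72×8.314×435/529 = 25.4 L.
Polytropic n=1.19: T₂ = T₁(V₁/V₂)^(n−1) = 435×(7.09)^0.19 = 631 K; P₂ = P₁(V₁/V₂)^n = 5440 kPa.
W = (P₁V₁−P₂V₂)/(n−1) = (529×25.4−5440×3.59)/0.19 = -31900 J.
ΔU = nCvΔT = 3.72×12.5×(631−435) = 9100 J.
Q = ΔU + W = -22800 J.

-22800 J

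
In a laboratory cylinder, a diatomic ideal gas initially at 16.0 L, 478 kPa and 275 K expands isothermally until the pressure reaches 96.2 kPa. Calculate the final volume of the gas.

Isothermal: T stays 275 K; PV = const ⇒ V₂ = 79.5 L, P₂ = 96.2 kPa.

79.5 L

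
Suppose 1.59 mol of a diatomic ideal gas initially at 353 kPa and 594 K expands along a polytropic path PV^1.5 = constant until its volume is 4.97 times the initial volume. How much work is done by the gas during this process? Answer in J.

8660 J

V₁ = nRT₁/P₁ = 1.59×8.314×594/353 = 22.2 L.
Polytropic n=1.5: T₂ = T₁(V₁/V₂)^(n−1) = 594×(0.201)^0.50 = 266 K; P₂ = P₁(V₁/V₂)^n = 31.9 kPa.
W = (P₁V₁−P₂V₂)/(n−1) = (353×22.2−31.9×111)/0.50 = 8660 J.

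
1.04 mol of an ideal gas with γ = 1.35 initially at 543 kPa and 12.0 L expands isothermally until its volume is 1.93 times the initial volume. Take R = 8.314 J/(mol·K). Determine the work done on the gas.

T₁ = P₁V₁/(nR) = 543×12.0/(1.04×8.314) = 754 K.
Isothermal: T stays 754 K; PV = const ⇒ V₂ = 23.2 L, P₂ = 281 kPa.
W = nRT ln(V₂/V₁) = 1.04×8.314×754×ln(1.93) = 4280 J.
Work done on the gas = −W_by = -4280 J.

-4280 J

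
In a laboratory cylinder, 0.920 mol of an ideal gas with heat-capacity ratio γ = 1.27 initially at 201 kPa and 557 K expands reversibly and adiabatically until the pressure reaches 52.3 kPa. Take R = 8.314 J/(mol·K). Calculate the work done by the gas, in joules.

V₁ = nRT₁/P₁ = 0.920×8.314×557/201 = 21.2 L.
Adiabatic: T₂/T₁ = (P₂/P₁)^((γ−1)/γ) ⇒ T₂ = 557×(0.260)^0.213 = 418 K; V₂ = 61.2 L.
ΔU = nCvΔT = 0.920×30.8×(418−557) = -3930 J.
Q = 0 for an adiabatic process, so W = −ΔU = 3930 J.

3930 J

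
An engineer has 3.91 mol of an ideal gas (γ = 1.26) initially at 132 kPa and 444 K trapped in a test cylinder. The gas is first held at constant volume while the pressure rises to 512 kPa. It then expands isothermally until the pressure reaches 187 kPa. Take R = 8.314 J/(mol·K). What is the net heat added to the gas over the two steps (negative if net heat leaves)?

216000 J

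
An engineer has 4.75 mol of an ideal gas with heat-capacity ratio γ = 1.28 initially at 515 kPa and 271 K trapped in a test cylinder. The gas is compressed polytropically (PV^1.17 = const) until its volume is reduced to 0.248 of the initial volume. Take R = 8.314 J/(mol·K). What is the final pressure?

2630 kPa

V₁ = nRT₁/P₁ = 4.75×8.314×271/515 = 20.8 L.
Polytropic n=1.17: T₂ = T₁(V₁/V₂)^(n−1) = 271×(4.03)^0.17 = 343 K; P₂ = P₁(V₁/V₂)^n = 2630 kPa.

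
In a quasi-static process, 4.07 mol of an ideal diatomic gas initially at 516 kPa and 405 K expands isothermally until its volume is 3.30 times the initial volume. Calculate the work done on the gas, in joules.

-16400 J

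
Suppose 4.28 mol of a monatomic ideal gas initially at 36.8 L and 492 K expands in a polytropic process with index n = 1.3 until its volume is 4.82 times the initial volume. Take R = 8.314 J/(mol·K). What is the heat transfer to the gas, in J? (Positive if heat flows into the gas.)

12100 J

P₁ = nRT₁/V₁ = 4.28×8.314×492/36.8 = 476 kPa.
Polytropic n=1.3: T₂ = T₁(V₁/V₂)^(n−1) = 492×(0.207)^0.30 = 307 K; P₂ = P₁(V₁/V₂)^n = 61.6 kPa.
W = (P₁V₁−P₂V₂)/(n−1) = (476×36.8−61.6×177)/0.30 = 22000 J.
ΔU = nCvΔT = 4.28×12.5×(307−492) = -9880 J.
Q = ΔU + W = 12100 J.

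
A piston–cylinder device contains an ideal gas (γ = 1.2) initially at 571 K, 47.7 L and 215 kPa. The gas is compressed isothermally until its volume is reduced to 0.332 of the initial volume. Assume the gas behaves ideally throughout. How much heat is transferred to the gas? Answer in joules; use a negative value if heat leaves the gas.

-11300 J

n = P₁V₁/(RT₁) = 215×47.7/(8.314×571) = 2.16 mol.
Isothermal: T stays 571 K; PV = const ⇒ V₂ = 15.8 L, P₂ = 648 kPa.
ΔU = 0 (ideal gas, T constant).
W = nRT ln(V₂/V₁) = 2.16×8.314×571×ln(0.332) = -11300 J.
Q = ΔU + W = -11300 J.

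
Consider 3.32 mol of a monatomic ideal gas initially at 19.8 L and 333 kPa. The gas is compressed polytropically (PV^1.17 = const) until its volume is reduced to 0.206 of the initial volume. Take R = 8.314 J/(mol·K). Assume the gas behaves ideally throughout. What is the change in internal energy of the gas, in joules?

3050 J

T₁ = P₁V₁/(nR) = 333×19.8/(3.32×8.314) = 239 K.
Polytropic n=1.17: T₂ = T₁(V₁/V₂)^(n−1) = 239×(4.85)^0.17 = 312 K; P₂ = P₁(V₁/V₂)^n = 2110 kPa.
For an ideal gas ΔU = nCvΔT with Cv = (3/2)R = 12.5 J/(mol·K).
ΔU = 3.32×12.5×(312−239) = 3050 J.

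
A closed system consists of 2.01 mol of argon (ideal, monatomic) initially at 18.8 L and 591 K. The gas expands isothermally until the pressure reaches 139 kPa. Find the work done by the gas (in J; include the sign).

P₁ = nRT₁/V₁ = 2.01×8.314×591/18.8 = 525 kPa.
Isothermal: T stays 591 K; PV = const ⇒ V₂ = 71.1 L, P₂ = 139 kPa.
W = nRT ln(V₂/V₁) = 2.01×8.314×591×ln(3.78) = 13100 J.

13100 J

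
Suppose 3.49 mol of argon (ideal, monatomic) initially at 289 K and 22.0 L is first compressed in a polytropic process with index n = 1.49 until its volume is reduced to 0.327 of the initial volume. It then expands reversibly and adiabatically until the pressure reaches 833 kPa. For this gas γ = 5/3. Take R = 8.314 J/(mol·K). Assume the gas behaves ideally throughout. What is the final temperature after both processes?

P₁ = nRT₁/V₁ = 3.49×8.314×289/22.0 = 381 kPa.
Step 1 — Polytropic n=1.49: T₂ = T₁(V₁/V₂)^(n−1) = 289×(3.06)^0.49 = 500 K; P₂ = P₁(V₁/V₂)^n = 2020 kPa.
W = (P₁V₁−P₂V₂)/(n−1) = (381×22.0−2020×7.19)/0.49 = -12500 J.
ΔU = nCvΔT = 3.49×12.5×(500−289) = 9170 J.
Q = ΔU + W = -3310 J.
State after step 1: P = 2020 kPa, V = 7.19 L, T = 500 K.
Step 2 — Adiabatic: T₂/T₁ = (P₂/P₁)^((γ−1)/γ) ⇒ T₂ = 500×(0.413)^0.400 = 351 K; V₂ = 12.2 L.
ΔU = nCvΔT = 3.49×12.5×(351−500) = -6480 J.
Q = 0 for an adiabatic process, so W = −ΔU = 6480 J.
Net over both steps: W = -6000 J, Q = -3310 J, ΔU = 2700 J.

351 K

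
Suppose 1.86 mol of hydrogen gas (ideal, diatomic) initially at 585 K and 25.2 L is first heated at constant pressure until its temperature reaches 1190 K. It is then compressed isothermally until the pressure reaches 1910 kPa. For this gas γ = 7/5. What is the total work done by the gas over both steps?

-21400 J

P₁ = nRT₁/V₁ = 1.86×8.314×585/25.2 = 359 kPa.
Step 1 — Isobaric: P stays 359 kPa; V/T = const ⇒ T₂ = 1190 K, V₂ = 51.3 L.
W = PΔV = 359×(51.3−25.2) kPa·L = 9360 J.
ΔU = nCvΔT = 1.86×20.8×(1190−585) = 23400 J.
Q = ΔU + W = nCpΔT = 32700 J.
State after step 1: P = 359 kPa, V = 51.3 L, T = 1190 K.
Step 2 — Isothermal: T stays 1190 K; PV = const ⇒ V₂ = 9.63 L, P₂ = 1910 kPa.
ΔU = 0 (ideal gas, T constant).
W = nRT ln(V₂/V₁) = 1.86×8.314×1190×ln(0.188) = -30800 J.
Q = ΔU + W = -30800 J.
Net over both steps: W = -21400 J, Q = 1980 J, ΔU = 23400 J.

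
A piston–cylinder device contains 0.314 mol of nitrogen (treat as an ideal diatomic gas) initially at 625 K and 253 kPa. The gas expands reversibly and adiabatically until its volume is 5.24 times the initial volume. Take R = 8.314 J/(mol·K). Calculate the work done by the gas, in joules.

1980 J

V₁ = nRT₁/P₁ = 0.314×8.314×625/253 = 6.45 L.
Adiabatic: TV^(γ−1) = const ⇒ T₂ = 625×(0.191)^0.400 = 322 K; PV^γ = const ⇒ P₂ = 24.9 kPa.
ΔU = nCvΔT = 0.314×20.8×(322−625) = -1980 J.
Q = 0 for an adiabatic process, so W = −ΔU = 1980 J.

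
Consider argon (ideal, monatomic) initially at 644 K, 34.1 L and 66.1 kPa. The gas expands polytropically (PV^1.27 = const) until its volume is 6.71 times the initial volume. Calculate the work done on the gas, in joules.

n = P₁V₁/(RT₁) = 66.1×34.1/(8.314×644) = 0.421 mol.
Polytropic n=1.27: T₂ = T₁(V₁/V₂)^(n−1) = 644×(0.149)^0.27 = 385 K; P₂ = P₁(V₁/V₂)^n = 5.89 kPa.
W = (P₁V₁−P₂V₂)/(n−1) = (66.1×34.1−5.89×229)/0.27 = 3360 J.
Work done on the gas = −W_by = -3360 J.

-3360 J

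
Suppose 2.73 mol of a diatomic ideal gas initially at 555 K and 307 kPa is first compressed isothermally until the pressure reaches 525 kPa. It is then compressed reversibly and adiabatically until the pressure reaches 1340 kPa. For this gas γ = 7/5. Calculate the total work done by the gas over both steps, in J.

V₁ = nRT₁/P₁ = 2.73×8.314×555/307 = 41.0 L.
Step 1 — Isothermal: T stays 555 K; PV = const ⇒ V₂ = 24.0 L, P₂ = 525 kPa.
ΔU = 0 (ideal gas, T constant).
W = nRT ln(V₂/V₁) = 2.73×8.314×555×ln(0.585) = -6760 J.
Q = ΔU + W = -6760 J.
State after step 1: P = 525 kPa, V = 24.0 L, T = 555 K.
Step 2 — Adiabatic: T₂/T₁ = (P₂/P₁)^((γ−1)/γ) ⇒ T₂ = 555×(2.55)^0.286 = 725 K; V₂ = 12.3 L.
ΔU = nCvΔT = 2.73×20.8×(725−555) = 9670 J.
Q = 0 for an adiabatic process, so W = −ΔU = -9670 J.
Net over both steps: W = -16400 J, Q = -6760 J, ΔU = 9670 J.

-16400 J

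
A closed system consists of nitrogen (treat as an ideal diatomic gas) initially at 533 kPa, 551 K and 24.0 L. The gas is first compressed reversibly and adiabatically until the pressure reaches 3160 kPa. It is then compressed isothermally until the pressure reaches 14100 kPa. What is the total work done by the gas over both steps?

-53000 J

n = P₁V₁/(RT₁) = 533×24.0/(8.314×551) = 2.79 mol.
Step 1 — Adiabatic: T₂/T₁ = (P₂/P₁)^((γ−1)/γ) ⇒ T₂ = 551×(5.93)^0.286 = 916 K; V₂ = 6.73 L.
ΔU = nCvΔT = 2.79×20.8×(916−551) = 21200 J.
Q = 0 for an adiabatic process, so W = −ΔU = -21200 J.
State after step 1: P = 3160 kPa, V = 6.73 L, T = 916 K.
Step 2 — Isothermal: T stays 916 K; PV = const ⇒ V₂ = 1.51 L, P₂ = 14100 kPa.
ΔU = 0 (ideal gas, T constant).
W = nRT ln(V₂/V₁) = 2.79×8.314×916×ln(0.224) = -31800 J.
Q = ΔU + W = -31800 J.
Net over both steps: W = -53000 J, Q = -31800 J, ΔU = 21200 J.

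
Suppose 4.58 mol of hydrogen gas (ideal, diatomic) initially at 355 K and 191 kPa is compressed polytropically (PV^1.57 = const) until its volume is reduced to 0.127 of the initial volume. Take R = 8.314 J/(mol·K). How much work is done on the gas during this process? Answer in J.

V₁ = nRT₁/P₁ = 4.58×8.314×355/191 = 70.8 L.
Polytropic n=1.57: T₂ = T₁(V₁/V₂)^(n−1) = 355×(7.87)^0.57 = 1150 K; P₂ = P₁(V₁/V₂)^n = 4880 kPa.
W = (P₁V₁−P₂V₂)/(n−1) = (191×70.8−4880×8.99)/0.57 = -53200 J.
Work done on the gas = −W_by = 53200 J.

53200 J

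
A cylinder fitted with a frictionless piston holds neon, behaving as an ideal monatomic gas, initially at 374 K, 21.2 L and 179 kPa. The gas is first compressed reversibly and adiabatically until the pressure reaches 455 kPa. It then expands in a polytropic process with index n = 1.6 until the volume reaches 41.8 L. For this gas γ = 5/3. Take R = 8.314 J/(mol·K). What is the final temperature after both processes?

n = P₁V₁/(RT₁) = 179×21.2/(8.314×374) = 1.22 mol.
Step 1 — Adiabatic: T₂/T₁ = (P₂/P₁)^((γ−1)/γ) ⇒ T₂ = 374×(2.54)^0.400 = 543 K; V₂ = 12.1 L.
ΔU = nCvΔT = 1.22×12.5×(543−374) = 2570 J.
Q = 0 for an adiabatic process, so W = −ΔU = -2570 J.
State after step 1: P = 455 kPa, V = 12.1 L, T = 543 K.
Step 2 — Polytropic n=1.6: T₂ = T₁(V₁/V₂)^(n−1) = 543×(0.290)^0.60 = 258 K; P₂ = P₁(V₁/V₂)^n = 62.7 kPa.
W = (P₁V₁−P₂V₂)/(n−1) = (455×12.1−62.7×41.8)/0.60 = 4820 J.
ΔU = nCvΔT = 1.22×12.5×(258−543) = -4340 J.
Q = ΔU + W = 482 J.
Net over both steps: W = 2240 J, Q = 482 J, ΔU = -1760 J.

258 K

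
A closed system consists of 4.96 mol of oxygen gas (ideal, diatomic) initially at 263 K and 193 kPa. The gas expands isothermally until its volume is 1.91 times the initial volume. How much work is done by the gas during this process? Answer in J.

V₁ = nRT₁/P₁ = 4.96×8.314×263/193 = 56.2 L.
Isothermal: T stays 263 K; PV = const ⇒ V₂ = 107 L, P₂ = 101 kPa.
W = nRT ln(V₂/V₁) = 4.96×8.314×263×ln(1.91) = 7020 J.

7020 J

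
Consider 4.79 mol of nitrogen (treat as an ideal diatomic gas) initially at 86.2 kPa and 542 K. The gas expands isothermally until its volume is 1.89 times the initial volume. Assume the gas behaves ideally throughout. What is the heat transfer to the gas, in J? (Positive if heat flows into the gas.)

V₁ = nRT₁/P₁ = 4.79×8.314×542/86.2 = 250 L.
Isothermal: T stays 542 K; PV = const ⇒ V₂ = 473 L, P₂ = 45.6 kPa.
ΔU = 0 (ideal gas, T constant).
W = nRT ln(V₂/V₁) = 4.79×8.314×542×ln(1.89) = 13700 J.
Q = ΔU + W = 13700 J.

13700 J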